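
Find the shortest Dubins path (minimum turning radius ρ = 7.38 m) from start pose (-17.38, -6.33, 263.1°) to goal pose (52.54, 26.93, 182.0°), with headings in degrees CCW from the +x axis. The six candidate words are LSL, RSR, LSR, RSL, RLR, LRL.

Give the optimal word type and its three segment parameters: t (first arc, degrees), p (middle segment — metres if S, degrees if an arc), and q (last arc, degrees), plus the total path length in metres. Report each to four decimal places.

LSL: t = 119.9714°, p = 68.3150 m, q = 158.9286°, L = 104.2388 m

Let ψ = atan2(Δy, Δx) = atan2(33.26, 69.92) = 25.4398° be the start→goal bearing.
Normalize: d = |goal − start| / ρ = 77.427605/7.38 = 10.491545, α = (θ_start − ψ) mod 360° = 237.6602° = 4.147953 rad, β = (θ_goal − ψ) mod 360° = 156.5602° = 2.732491 rad.
Common terms: sin α = -0.844890, cos α = -0.534939, sin β = 0.397785, cos β = -0.917479, cos(α−β) = 0.154710, d² = 110.072524. Work in radians in the unit-radius frame; every candidate has L = ρ·(t + p + q).
LSL: p² = 2 + d² − 2cos(α−β) + 2d(sin α − sin β) = 85.687925; p = √p² = 9.256777; φ = atan2(cos β − cos α, d + sin α − sin β) = -0.041337 rad; t = (φ − α) mod 2π = 2.093895 rad, q = (β − φ) mod 2π = 2.773828 rad → L = 7.38·(2.093895 + 9.256777 + 2.773828) = 7.38·14.124501 = 104.238814 m
RSR: p² = 2 + d² − 2cos(α−β) + 2d(sin β − sin α) = 137.838282; p = √p² = 11.740455; φ = atan2(cos α − cos β, d − sin α + sin β) = 0.032589 rad; t = (α − φ) mod 2π = 4.115364 rad, q = (φ − β) mod 2π = 3.583283 rad → L = 7.38·(4.115364 + 11.740455 + 3.583283) = 7.38·19.439102 = 143.460575 m
LSR: p² = d² − 2 + 2cos(α−β) + 2d(sin α + sin β) = 99.000299; p = √p² = 9.949889; φ = atan2(−cos α − cos β, d + sin α + sin β) − atan2(−2, p) = 0.341968 rad; t = (φ − α) mod 2π = 2.477200 rad, q = (φ − β) mod 2π = 3.892662 rad → L = 7.38·(2.477200 + 9.949889 + 3.892662) = 7.38·16.319752 = 120.439767 m
RSL: p² = d² − 2 + 2cos(α−β) − 2d(sin α + sin β) = 117.763592; p = √p² = 10.851893; φ = atan2(cos α + cos β, d − sin α − sin β) − atan2(2, p) = -0.314261 rad; t = (α − φ) mod 2π = 4.462214 rad, q = (β − φ) mod 2π = 3.046752 rad → L = 7.38·(4.462214 + 10.851893 + 3.046752) = 7.38·18.360859 = 135.503140 m
RLR: c = (6 − d² + 2cos(α−β) + 2d(sin α − sin β))/8 = -16.229785, |c| > 1 → infeasible
LRL: c = (6 − d² + 2cos(α−β) − 2d(sin α − sin β))/8 = -9.710991, |c| > 1 → infeasible
Shortest: LSL with L = 104.238814 m ≈ 104.2388 m
Convert LSL to answer units (arcs ×180/π): t = 2.093895·180/π = 119.9714°, p = ρ·p = 7.38·9.256777 = 68.3150 m, q = 2.773828·180/π = 158.9286°, L = 104.2388 m.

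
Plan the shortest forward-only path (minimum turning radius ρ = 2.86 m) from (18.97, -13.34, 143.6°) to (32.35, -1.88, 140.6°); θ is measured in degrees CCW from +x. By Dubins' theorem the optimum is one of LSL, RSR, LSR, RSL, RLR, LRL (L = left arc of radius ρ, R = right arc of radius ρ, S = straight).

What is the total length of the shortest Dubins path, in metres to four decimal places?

Let ψ = atan2(Δy, Δx) = atan2(11.46, 13.38) = 40.5801° be the start→goal bearing.
Normalize: d = |goal − start| / ρ = 17.616924/2.86 = 6.159764, α = (θ_start − ψ) mod 360° = 103.0199° = 1.798036 rad, β = (θ_goal − ψ) mod 360° = 100.0199° = 1.745676 rad.
Common terms: sin α = 0.974292, cos α = -0.225289, sin β = 0.984747, cos β = -0.173990, cos(α−β) = 0.998630, d² = 37.942687. Work in radians in the unit-radius frame; every candidate has L = ρ·(t + p + q).
LSL: p² = 2 + d² − 2cos(α−β) + 2d(sin α − sin β) = 37.816621; p = √p² = 6.149522; φ = atan2(cos β − cos α, d + sin α − sin β) = 0.008342 rad; t = (φ − α) mod 2π = 4.493491 rad, q = (β − φ) mod 2π = 1.737334 rad → L = 2.86·(4.493491 + 6.149522 + 1.737334) = 2.86·12.380347 = 35.407794 m
RSR: p² = 2 + d² − 2cos(α−β) + 2d(sin β − sin α) = 38.074234; p = √p² = 6.170432; φ = atan2(cos α − cos β, d − sin α + sin β) = -0.008314 rad; t = (α − φ) mod 2π = 1.806350 rad, q = (φ − β) mod 2π = 4.529195 rad → L = 2.86·(1.806350 + 6.170432 + 4.529195) = 2.86·12.505977 = 35.767095 m
LSR: p² = d² − 2 + 2cos(α−β) + 2d(sin α + sin β) = 62.074385; p = √p² = 7.878730; φ = atan2(−cos α − cos β, d + sin α + sin β) − atan2(−2, p) = 0.297737 rad; t = (φ − α) mod 2π = 4.782886 rad, q = (φ − β) mod 2π = 4.835246 rad → L = 2.86·(4.782886 + 7.878730 + 4.835246) = 2.86·17.496862 = 50.041027 m
RSL: p² = d² − 2 + 2cos(α−β) − 2d(sin α + sin β) = 13.805506; p = √p² = 3.715576; φ = atan2(cos α + cos β, d − sin α − sin β) − atan2(2, p) = -0.588562 rad; t = (α − φ) mod 2π = 2.386598 rad, q = (β − φ) mod 2π = 2.334238 rad → L = 2.86·(2.386598 + 3.715576 + 2.334238) = 2.86·8.436411 = 24.128137 m
RLR: c = (6 − d² + 2cos(α−β) + 2d(sin α − sin β))/8 = -3.759279, |c| > 1 → infeasible
LRL: c = (6 − d² + 2cos(α−β) − 2d(sin α − sin β))/8 = -3.727078, |c| > 1 → infeasible
Shortest: RSL with L = 24.128137 m ≈ 24.1281 m

24.1281 m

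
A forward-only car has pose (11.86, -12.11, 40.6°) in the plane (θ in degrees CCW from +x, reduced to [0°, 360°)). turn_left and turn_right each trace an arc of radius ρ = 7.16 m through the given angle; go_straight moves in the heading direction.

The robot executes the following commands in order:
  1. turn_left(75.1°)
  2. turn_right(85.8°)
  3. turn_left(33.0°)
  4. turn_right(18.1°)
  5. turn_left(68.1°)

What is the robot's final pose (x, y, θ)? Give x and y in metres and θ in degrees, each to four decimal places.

set_pose: (x, y, θ) = (11.8600, -12.1100, 40.6000°), ρ = 7.16
turn_left(75.1°): centre at ρ to the left, rotate +75.1° → (13.6522, -3.5686, 115.7000°)
turn_right(85.8°): centre at ρ to the right, rotate −85.8° → (16.5347, 5.7434, 29.9000°)
turn_left(33.0°): centre at ρ to the left, rotate +33.0° → (19.3395, 8.6886, 62.9000°)
turn_right(18.1°): centre at ρ to the right, rotate −18.1° → (20.6682, 10.5075, 44.8000°)
turn_left(68.1°): centre at ρ to the left, rotate +68.1° → (22.2187, 18.3741, 112.9000°)

(22.2187, 18.3741, 112.9000°)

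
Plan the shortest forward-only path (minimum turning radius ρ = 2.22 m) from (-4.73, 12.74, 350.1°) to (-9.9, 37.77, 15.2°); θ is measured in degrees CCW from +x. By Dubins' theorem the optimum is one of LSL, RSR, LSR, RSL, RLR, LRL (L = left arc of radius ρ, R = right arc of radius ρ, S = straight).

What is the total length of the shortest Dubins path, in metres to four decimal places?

29.5687 m

Let ψ = atan2(Δy, Δx) = atan2(25.03, -5.17) = 101.6704° be the start→goal bearing.
Normalize: d = |goal − start| / ρ = 25.558361/2.22 = 11.512775, α = (θ_start − ψ) mod 360° = 248.4296° = 4.335914 rad, β = (θ_goal − ψ) mod 360° = 273.5296° = 4.773991 rad.
Common terms: sin α = -0.929966, cos α = -0.367645, sin β = -0.998103, cos β = 0.061563, cos(α−β) = 0.905569, d² = 132.543990. Work in radians in the unit-radius frame; every candidate has L = ρ·(t + p + q).
LSL: p² = 2 + d² − 2cos(α−β) + 2d(sin α − sin β) = 134.301742; p = √p² = 11.588863; φ = atan2(cos β − cos α, d + sin α − sin β) = 0.037045 rad; t = (φ − α) mod 2π = 1.984316 rad, q = (β − φ) mod 2π = 4.736947 rad → L = 2.22·(1.984316 + 11.588863 + 4.736947) = 2.22·18.310126 = 40.648479 m
RSR: p² = 2 + d² − 2cos(α−β) + 2d(sin β − sin α) = 131.163962; p = √p² = 11.452684; φ = atan2(cos α − cos β, d − sin α + sin β) = -0.037485 rad; t = (α − φ) mod 2π = 4.373399 rad, q = (φ − β) mod 2π = 1.471709 rad → L = 2.22·(4.373399 + 11.452684 + 1.471709) = 2.22·17.297791 = 38.401097 m
LSR: p² = d² − 2 + 2cos(α−β) + 2d(sin α + sin β) = 87.960268; p = √p² = 9.378714; φ = atan2(−cos α − cos β, d + sin α + sin β) − atan2(−2, p) = 0.242025 rad; t = (φ − α) mod 2π = 2.189297 rad, q = (φ − β) mod 2π = 1.751219 rad → L = 2.22·(2.189297 + 9.378714 + 1.751219) = 2.22·13.319230 = 29.568690 m
RSL: p² = d² − 2 + 2cos(α−β) − 2d(sin α + sin β) = 176.749987; p = √p² = 13.294735; φ = atan2(cos α + cos β, d − sin α − sin β) − atan2(2, p) = -0.172084 rad; t = (α − φ) mod 2π = 4.507998 rad, q = (β − φ) mod 2π = 4.946076 rad → L = 2.22·(4.507998 + 13.294735 + 4.946076) = 2.22·22.748809 = 50.502356 m
RLR: c = (6 − d² + 2cos(α−β) + 2d(sin α − sin β))/8 = -15.395495, |c| > 1 → infeasible
LRL: c = (6 − d² + 2cos(α−β) − 2d(sin α − sin β))/8 = -15.787718, |c| > 1 → infeasible
Shortest: LSR with L = 29.568690 m ≈ 29.5687 m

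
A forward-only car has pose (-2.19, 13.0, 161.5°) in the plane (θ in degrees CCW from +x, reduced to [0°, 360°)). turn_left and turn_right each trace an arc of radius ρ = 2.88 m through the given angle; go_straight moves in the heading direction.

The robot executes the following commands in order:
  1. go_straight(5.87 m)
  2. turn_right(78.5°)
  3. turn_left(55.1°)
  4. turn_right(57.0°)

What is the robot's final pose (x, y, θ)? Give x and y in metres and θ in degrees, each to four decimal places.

(-11.5585, 23.0285, 81.1000°)

set_pose: (x, y, θ) = (-2.1900, 13.0000, 161.5000°), ρ = 2.88
go_straight(5.87): x += 5.87·cos θ, y += 5.87·sin θ → (-7.7567, 14.8626, 161.5000°)
turn_right(78.5°): centre at ρ to the right, rotate −78.5° → (-9.7014, 17.9447, 83.0000°)
turn_left(55.1°): centre at ρ to the left, rotate +55.1° → (-10.6365, 20.4393, 138.1000°)
turn_right(57.0°): centre at ρ to the right, rotate −57.0° → (-11.5585, 23.0285, 81.1000°)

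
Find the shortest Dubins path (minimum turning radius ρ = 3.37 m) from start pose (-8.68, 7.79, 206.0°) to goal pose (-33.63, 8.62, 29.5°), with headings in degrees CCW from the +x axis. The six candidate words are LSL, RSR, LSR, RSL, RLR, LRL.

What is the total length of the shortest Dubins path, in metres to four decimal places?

Let ψ = atan2(Δy, Δx) = atan2(0.83, -24.95) = 178.0947° be the start→goal bearing.
Normalize: d = |goal − start| / ρ = 24.963802/3.37 = 7.407656, α = (θ_start − ψ) mod 360° = 27.9053° = 0.487040 rad, β = (θ_goal − ψ) mod 360° = 211.4053° = 3.689719 rad.
Common terms: sin α = 0.468012, cos α = 0.883722, sin β = -0.521089, cos β = -0.853502, cos(α−β) = -0.998135, d² = 54.873372. Work in radians in the unit-radius frame; every candidate has L = ρ·(t + p + q).
LSL: p² = 2 + d² − 2cos(α−β) + 2d(sin α − sin β) = 73.523483; p = √p² = 8.574584; φ = atan2(cos β − cos α, d + sin α − sin β) = -0.204014 rad; t = (φ − α) mod 2π = 5.592132 rad, q = (β − φ) mod 2π = 3.893733 rad → L = 3.37·(5.592132 + 8.574584 + 3.893733) = 3.37·18.060448 = 60.863710 m
RSR: p² = 2 + d² − 2cos(α−β) + 2d(sin β − sin α) = 44.215801; p = √p² = 6.649496; φ = atan2(cos α − cos β, d − sin α + sin β) = 0.264324 rad; t = (α − φ) mod 2π = 0.222716 rad, q = (φ − β) mod 2π = 2.857790 rad → L = 3.37·(0.222716 + 6.649496 + 2.857790) = 3.37·9.730002 = 32.790108 m
LSR: p² = d² − 2 + 2cos(α−β) + 2d(sin α + sin β) = 50.090750; p = √p² = 7.077482; φ = atan2(−cos α − cos β, d + sin α + sin β) − atan2(−2, p) = 0.271296 rad; t = (φ − α) mod 2π = 6.067442 rad, q = (φ − β) mod 2π = 2.864763 rad → L = 3.37·(6.067442 + 7.077482 + 2.864763) = 3.37·16.009687 = 53.952644 m
RSL: p² = d² − 2 + 2cos(α−β) − 2d(sin α + sin β) = 51.663455; p = √p² = 7.187729; φ = atan2(cos α + cos β, d − sin α − sin β) − atan2(2, p) = -0.267337 rad; t = (α − φ) mod 2π = 0.754376 rad, q = (β − φ) mod 2π = 3.957056 rad → L = 3.37·(0.754376 + 7.187729 + 3.957056) = 3.37·11.899161 = 40.100174 m
RLR: c = (6 − d² + 2cos(α−β) + 2d(sin α − sin β))/8 = -4.526975, |c| > 1 → infeasible
LRL: c = (6 − d² + 2cos(α−β) − 2d(sin α − sin β))/8 = -8.190435, |c| > 1 → infeasible
Shortest: RSR with L = 32.790108 m ≈ 32.7901 m

32.7901 m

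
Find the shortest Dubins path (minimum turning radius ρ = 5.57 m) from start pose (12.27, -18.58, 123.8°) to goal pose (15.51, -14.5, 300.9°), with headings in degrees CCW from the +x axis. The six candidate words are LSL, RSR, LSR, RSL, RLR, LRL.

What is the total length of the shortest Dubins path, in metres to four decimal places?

34.1517 m

Let ψ = atan2(Δy, Δx) = atan2(4.08, 3.24) = 51.5463° be the start→goal bearing.
Normalize: d = |goal − start| / ρ = 5.209990/5.57 = 0.935366, α = (θ_start − ψ) mod 360° = 72.2537° = 1.261065 rad, β = (θ_goal − ψ) mod 360° = 249.3537° = 4.352043 rad.
Common terms: sin α = 0.952416, cos α = 0.304803, sin β = -0.935775, cos β = -0.352598, cos(α−β) = -0.998719, d² = 0.874910. Work in radians in the unit-radius frame; every candidate has L = ρ·(t + p + q).
LSL: p² = 2 + d² − 2cos(α−β) + 2d(sin α − sin β) = 8.404648; p = √p² = 2.899077; φ = atan2(cos β − cos α, d + sin α − sin β) = -0.228752 rad; t = (φ − α) mod 2π = 4.793368 rad, q = (β − φ) mod 2π = 4.580795 rad → L = 5.57·(4.793368 + 2.899077 + 4.580795) = 5.57·12.273241 = 68.361950 m
RSR: p² = 2 + d² − 2cos(α−β) + 2d(sin β − sin α) = 1.340049; p = √p² = 1.157605; φ = atan2(cos α − cos β, d − sin α + sin β) = 2.537644 rad; t = (α − φ) mod 2π = 5.006606 rad, q = (φ − β) mod 2π = 4.468786 rad → L = 5.57·(5.006606 + 1.157605 + 4.468786) = 5.57·10.632997 = 59.225796 m
LSR: p² = d² − 2 + 2cos(α−β) + 2d(sin α + sin β) = -3.091399 < 0 → infeasible
RSL: p² = d² − 2 + 2cos(α−β) − 2d(sin α + sin β) = -3.153659 < 0 → infeasible
RLR: c = (6 − d² + 2cos(α−β) + 2d(sin α − sin β))/8 = 0.832494; p = 2π − arccos c = 5.695983 rad; φ = atan2(cos α − cos β, d − sin α + sin β) = 2.537644 rad; t = (α − φ + p/2) mod 2π = 1.571413 rad, q = (α − β − t + p) mod 2π = 1.033592 rad → L = 5.57·(1.571413 + 5.695983 + 1.033592) = 5.57·8.300987 = 46.236500 m
LRL: c = (6 − d² + 2cos(α−β) − 2d(sin α − sin β))/8 = -0.050581; p = 2π − arccos c = 4.661786 rad; φ = atan2(cos β − cos α, d + sin α − sin β) = -0.228752 rad; t = (φ − α + p/2) mod 2π = 0.841076 rad, q = (β − α − t + p) mod 2π = 0.628503 rad → L = 5.57·(0.841076 + 4.661786 + 0.628503) = 5.57·6.131365 = 34.151706 m
Shortest: LRL with L = 34.151706 m ≈ 34.1517 m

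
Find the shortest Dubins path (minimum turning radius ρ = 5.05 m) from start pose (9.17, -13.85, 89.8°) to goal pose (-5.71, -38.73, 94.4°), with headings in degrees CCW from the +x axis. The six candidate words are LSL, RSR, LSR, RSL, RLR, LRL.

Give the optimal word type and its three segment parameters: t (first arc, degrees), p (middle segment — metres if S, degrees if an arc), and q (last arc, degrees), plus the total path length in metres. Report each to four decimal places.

Let ψ = atan2(Δy, Δx) = atan2(-24.88, -14.88) = -120.8824° be the start→goal bearing.
Normalize: d = |goal − start| / ρ = 28.990150/5.05 = 5.740624, α = (θ_start − ψ) mod 360° = 210.6824° = 3.677102 rad, β = (θ_goal − ψ) mod 360° = 215.2824° = 3.757387 rad.
Common terms: sin α = -0.510279, cos α = -0.860009, sin β = -0.577607, cos β = -0.816315, cos(α−β) = 0.996779, d² = 32.954761. Work in radians in the unit-radius frame; every candidate has L = ρ·(t + p + q).
LSL: p² = 2 + d² − 2cos(α−β) + 2d(sin α − sin β) = 33.734214; p = √p² = 5.808116; φ = atan2(cos β − cos α, d + sin α − sin β) = 0.007523 rad; t = (φ − α) mod 2π = 2.613607 rad, q = (β − φ) mod 2π = 3.749864 rad → L = 5.05·(2.613607 + 5.808116 + 3.749864) = 5.05·12.171587 = 61.466513 m
RSR: p² = 2 + d² − 2cos(α−β) + 2d(sin β − sin α) = 32.188193; p = √p² = 5.673464; φ = atan2(cos α − cos β, d − sin α + sin β) = -0.007702 rad; t = (α − φ) mod 2π = 3.684803 rad, q = (φ − β) mod 2π = 2.518097 rad → L = 5.05·(3.684803 + 5.673464 + 2.518097) = 5.05·11.876364 = 59.975639 m
LSR: p² = d² − 2 + 2cos(α−β) + 2d(sin α + sin β) = 20.458031; p = √p² = 4.523056; φ = atan2(−cos α − cos β, d + sin α + sin β) − atan2(−2, p) = 0.762141 rad; t = (φ − α) mod 2π = 3.368225 rad, q = (φ − β) mod 2π = 3.287940 rad → L = 5.05·(3.368225 + 4.523056 + 3.287940) = 5.05·11.179220 = 56.455060 m
RSL: p² = d² − 2 + 2cos(α−β) − 2d(sin α + sin β) = 45.438607; p = √p² = 6.740816; φ = atan2(cos α + cos β, d − sin α − sin β) − atan2(2, p) = -0.529155 rad; t = (α − φ) mod 2π = 4.206257 rad, q = (β − φ) mod 2π = 4.286542 rad → L = 5.05·(4.206257 + 6.740816 + 4.286542) = 5.05·15.233615 = 76.929756 m
RLR: c = (6 − d² + 2cos(α−β) + 2d(sin α − sin β))/8 = -3.023524, |c| > 1 → infeasible
LRL: c = (6 − d² + 2cos(α−β) − 2d(sin α − sin β))/8 = -3.216777, |c| > 1 → infeasible
Shortest: LSR with L = 56.455060 m ≈ 56.4551 m
Convert LSR to answer units (arcs ×180/π): t = 3.368225·180/π = 192.9851°, p = ρ·p = 5.05·4.523056 = 22.8414 m, q = 3.287940·180/π = 188.3851°, L = 56.4551 m.

LSR: t = 192.9851°, p = 22.8414 m, q = 188.3851°, L = 56.4551 m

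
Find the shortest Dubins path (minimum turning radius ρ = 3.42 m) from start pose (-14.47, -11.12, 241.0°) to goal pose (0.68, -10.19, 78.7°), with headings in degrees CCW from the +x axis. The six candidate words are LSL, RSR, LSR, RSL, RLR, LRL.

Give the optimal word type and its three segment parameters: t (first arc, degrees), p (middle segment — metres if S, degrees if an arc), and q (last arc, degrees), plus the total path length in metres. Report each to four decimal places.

LSL: t = 139.3062°, p = 9.3886 m, q = 58.3938°, L = 21.1893 m

Let ψ = atan2(Δy, Δx) = atan2(0.93, 15.15) = 3.5128° be the start→goal bearing.
Normalize: d = |goal − start| / ρ = 15.178518/3.42 = 4.438163, α = (θ_start − ψ) mod 360° = 237.4872° = 4.144934 rad, β = (θ_goal − ψ) mod 360° = 75.1872° = 1.312265 rad.
Common terms: sin α = -0.843272, cos α = -0.537487, sin β = 0.966766, cos β = 0.255661, cos(α−β) = -0.952661, d² = 19.697291. Work in radians in the unit-radius frame; every candidate has L = ρ·(t + p + q).
LSL: p² = 2 + d² − 2cos(α−β) + 2d(sin α − sin β) = 7.536125; p = √p² = 2.745200; φ = atan2(cos β − cos α, d + sin α − sin β) = 0.293101 rad; t = (φ − α) mod 2π = 2.431352 rad, q = (β − φ) mod 2π = 1.019164 rad → L = 3.42·(2.431352 + 2.745200 + 1.019164) = 3.42·6.195716 = 21.189349 m
RSR: p² = 2 + d² − 2cos(α−β) + 2d(sin β − sin α) = 39.669104; p = √p² = 6.298341; φ = atan2(cos α − cos β, d − sin α + sin β) = -0.126265 rad; t = (α − φ) mod 2π = 4.271199 rad, q = (φ − β) mod 2π = 4.844655 rad → L = 3.42·(4.271199 + 6.298341 + 4.844655) = 3.42·15.414196 = 52.716551 m
LSR: p² = d² − 2 + 2cos(α−β) + 2d(sin α + sin β) = 16.888148; p = √p² = 4.109519; φ = atan2(−cos α − cos β, d + sin α + sin β) − atan2(−2, p) = 0.514634 rad; t = (φ − α) mod 2π = 2.652885 rad, q = (φ − β) mod 2π = 5.485554 rad → L = 3.42·(2.652885 + 4.109519 + 5.485554) = 3.42·12.247959 = 41.888018 m
RSL: p² = d² − 2 + 2cos(α−β) − 2d(sin α + sin β) = 14.695789; p = √p² = 3.833509; φ = atan2(cos α + cos β, d − sin α − sin β) − atan2(2, p) = -0.546094 rad; t = (α − φ) mod 2π = 4.691028 rad, q = (β − φ) mod 2π = 1.858359 rad → L = 3.42·(4.691028 + 3.833509 + 1.858359) = 3.42·10.382896 = 35.509505 m
RLR: c = (6 − d² + 2cos(α−β) + 2d(sin α − sin β))/8 = -3.958638, |c| > 1 → infeasible
LRL: c = (6 − d² + 2cos(α−β) − 2d(sin α − sin β))/8 = 0.057984; p = 2π − arccos c = 4.770406 rad; φ = atan2(cos β − cos α, d + sin α − sin β) = 0.293101 rad; t = (φ − α + p/2) mod 2π = 4.816555 rad, q = (β − α − t + p) mod 2π = 3.404367 rad → L = 3.42·(4.816555 + 4.770406 + 3.404367) = 3.42·12.991328 = 44.430341 m
Shortest: LSL with L = 21.189349 m ≈ 21.1893 m
Convert LSL to answer units (arcs ×180/π): t = 2.431352·180/π = 139.3062°, p = ρ·p = 3.42·2.745200 = 9.3886 m, q = 1.019164·180/π = 58.3938°, L = 21.1893 m.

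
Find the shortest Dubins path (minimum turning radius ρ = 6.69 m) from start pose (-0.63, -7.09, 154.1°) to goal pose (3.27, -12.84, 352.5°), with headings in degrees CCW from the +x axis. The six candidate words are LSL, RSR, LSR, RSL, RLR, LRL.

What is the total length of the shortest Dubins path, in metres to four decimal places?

Let ψ = atan2(Δy, Δx) = atan2(-5.75, 3.90) = -55.8525° be the start→goal bearing.
Normalize: d = |goal − start| / ρ = 6.947841/6.69 = 1.038541, α = (θ_start − ψ) mod 360° = 209.9525° = 3.664362 rad, β = (θ_goal − ψ) mod 360° = 48.3525° = 0.843910 rad.
Common terms: sin α = -0.499282, cos α = -0.866440, sin β = 0.747247, cos β = 0.664546, cos(α−β) = -0.948876, d² = 1.078568. Work in radians in the unit-radius frame; every candidate has L = ρ·(t + p + q).
LSL: p² = 2 + d² − 2cos(α−β) + 2d(sin α − sin β) = 2.387176; p = √p² = 1.545049; φ = atan2(cos β − cos α, d + sin α − sin β) = 1.705822 rad; t = (φ − α) mod 2π = 4.324645 rad, q = (β − φ) mod 2π = 5.421274 rad → L = 6.69·(4.324645 + 1.545049 + 5.421274) = 6.69·11.290967 = 75.536573 m
RSR: p² = 2 + d² − 2cos(α−β) + 2d(sin β − sin α) = 7.565464; p = √p² = 2.750539; φ = atan2(cos α − cos β, d − sin α + sin β) = -0.590303 rad; t = (α − φ) mod 2π = 4.254666 rad, q = (φ − β) mod 2π = 4.848972 rad → L = 6.69·(4.254666 + 2.750539 + 4.848972) = 6.69·11.854176 = 79.304439 m
LSR: p² = d² − 2 + 2cos(α−β) + 2d(sin α + sin β) = -2.304139 < 0 → infeasible
RSL: p² = d² − 2 + 2cos(α−β) − 2d(sin α + sin β) = -3.334229 < 0 → infeasible
RLR: c = (6 − d² + 2cos(α−β) + 2d(sin α − sin β))/8 = 0.054317; p = 2π − arccos c = 4.766733 rad; φ = atan2(cos α − cos β, d − sin α + sin β) = -0.590303 rad; t = (α − φ + p/2) mod 2π = 0.354847 rad, q = (α − β − t + p) mod 2π = 0.949153 rad → L = 6.69·(0.354847 + 4.766733 + 0.949153) = 6.69·6.070732 = 40.613199 m
LRL: c = (6 − d² + 2cos(α−β) − 2d(sin α − sin β))/8 = 0.701603; p = 2π − arccos c = 5.490034 rad; φ = atan2(cos β − cos α, d + sin α − sin β) = 1.705822 rad; t = (φ − α + p/2) mod 2π = 0.786476 rad, q = (β − α − t + p) mod 2π = 1.883105 rad → L = 6.69·(0.786476 + 5.490034 + 1.883105) = 6.69·8.159615 = 54.587825 m
Shortest: RLR with L = 40.613199 m ≈ 40.6132 m

40.6132 m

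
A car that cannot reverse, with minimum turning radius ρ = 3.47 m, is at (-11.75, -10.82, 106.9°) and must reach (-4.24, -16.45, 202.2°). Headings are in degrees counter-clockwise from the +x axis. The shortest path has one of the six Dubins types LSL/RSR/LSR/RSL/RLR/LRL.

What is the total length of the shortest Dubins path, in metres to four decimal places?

Let ψ = atan2(Δy, Δx) = atan2(-5.63, 7.51) = -36.8577° be the start→goal bearing.
Normalize: d = |goal − start| / ρ = 9.386000/3.47 = 2.704899, α = (θ_start − ψ) mod 360° = 143.7577° = 2.509045 rad, β = (θ_goal − ψ) mod 360° = 239.0577° = 4.172344 rad.
Common terms: sin α = 0.591201, cos α = -0.806524, sin β = -0.857685, cos β = -0.514175, cos(α−β) = -0.092371, d² = 7.316480. Work in radians in the unit-radius frame; every candidate has L = ρ·(t + p + q).
LSL: p² = 2 + d² − 2cos(α−β) + 2d(sin α − sin β) = 17.339407; p = √p² = 4.164061; φ = atan2(cos β − cos α, d + sin α − sin β) = 0.070266 rad; t = (φ − α) mod 2π = 3.844406 rad, q = (β − φ) mod 2π = 4.102078 rad → L = 3.47·(3.844406 + 4.164061 + 4.102078) = 3.47·12.110545 = 42.023593 m
RSR: p² = 2 + d² − 2cos(α−β) + 2d(sin β − sin α) = 1.663035; p = √p² = 1.289587; φ = atan2(cos α − cos β, d − sin α + sin β) = -0.228688 rad; t = (α − φ) mod 2π = 2.737733 rad, q = (φ − β) mod 2π = 1.882154 rad → L = 3.47·(2.737733 + 1.289587 + 1.882154) = 3.47·5.909474 = 20.505874 m
LSR: p² = d² − 2 + 2cos(α−β) + 2d(sin α + sin β) = 3.690114; p = √p² = 1.920967; φ = atan2(−cos α − cos β, d + sin α + sin β) − atan2(−2, p) = 1.301940 rad; t = (φ − α) mod 2π = 5.076080 rad, q = (φ − β) mod 2π = 3.412782 rad → L = 3.47·(5.076080 + 1.920967 + 3.412782) = 3.47·10.409829 = 36.122106 m
RSL: p² = d² − 2 + 2cos(α−β) − 2d(sin α + sin β) = 6.573363; p = √p² = 2.563857; φ = atan2(cos α + cos β, d − sin α − sin β) − atan2(2, p) = -1.080721 rad; t = (α − φ) mod 2π = 3.589766 rad, q = (β − φ) mod 2π = 5.253064 rad → L = 3.47·(3.589766 + 2.563857 + 5.253064) = 3.47·11.406687 = 39.581204 m
RLR: c = (6 − d² + 2cos(α−β) + 2d(sin α − sin β))/8 = 0.792121; p = 2π − arccos c = 5.626665 rad; φ = atan2(cos α − cos β, d − sin α + sin β) = -0.228688 rad; t = (α − φ + p/2) mod 2π = 5.551065 rad, q = (α − β − t + p) mod 2π = 4.695486 rad → L = 3.47·(5.551065 + 5.626665 + 4.695486) = 3.47·15.873216 = 55.080058 m
LRL: c = (6 − d² + 2cos(α−β) − 2d(sin α − sin β))/8 = -1.167426, |c| > 1 → infeasible
Shortest: RSR with L = 20.505874 m ≈ 20.5059 m

20.5059 m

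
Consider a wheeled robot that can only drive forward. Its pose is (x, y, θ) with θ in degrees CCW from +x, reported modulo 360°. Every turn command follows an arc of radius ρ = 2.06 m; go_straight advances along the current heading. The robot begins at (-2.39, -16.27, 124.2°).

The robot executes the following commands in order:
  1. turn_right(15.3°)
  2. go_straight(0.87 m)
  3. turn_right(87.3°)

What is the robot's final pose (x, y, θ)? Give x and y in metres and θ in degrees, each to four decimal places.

(-1.7264, -12.3737, 21.6000°)

set_pose: (x, y, θ) = (-2.3900, -16.2700, 124.2000°), ρ = 2.06
turn_right(15.3°): centre at ρ to the right, rotate −15.3° → (-2.6351, -15.7794, 108.9000°)
go_straight(0.87): x += 0.87·cos θ, y += 0.87·sin θ → (-2.9170, -14.9563, 108.9000°)
turn_right(87.3°): centre at ρ to the right, rotate −87.3° → (-1.7264, -12.3737, 21.6000°)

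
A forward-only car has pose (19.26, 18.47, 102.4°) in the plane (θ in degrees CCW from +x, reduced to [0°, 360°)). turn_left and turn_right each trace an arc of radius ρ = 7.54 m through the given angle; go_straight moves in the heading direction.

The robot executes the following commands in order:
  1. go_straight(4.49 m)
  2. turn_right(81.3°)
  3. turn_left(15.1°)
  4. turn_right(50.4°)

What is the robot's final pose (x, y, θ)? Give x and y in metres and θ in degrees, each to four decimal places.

set_pose: (x, y, θ) = (19.2600, 18.4700, 102.4000°), ρ = 7.54
go_straight(4.49): x += 4.49·cos θ, y += 4.49·sin θ → (18.2958, 22.8553, 102.4000°)
turn_right(81.3°): centre at ρ to the right, rotate −81.3° → (22.9456, 31.5088, 21.1000°)
turn_left(15.1°): centre at ρ to the left, rotate +15.1° → (24.6844, 32.4588, 36.2000°)
turn_right(50.4°): centre at ρ to the right, rotate −50.4° → (30.9871, 33.6840, -14.2000° ≡ 345.8000°)

(30.9871, 33.6840, 345.8000°)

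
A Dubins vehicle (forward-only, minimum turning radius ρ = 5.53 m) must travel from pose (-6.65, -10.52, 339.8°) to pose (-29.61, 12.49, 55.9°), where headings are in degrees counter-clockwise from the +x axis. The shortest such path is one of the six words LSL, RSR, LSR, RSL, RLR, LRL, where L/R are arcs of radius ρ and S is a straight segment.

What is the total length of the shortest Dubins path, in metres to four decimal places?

Let ψ = atan2(Δy, Δx) = atan2(23.01, -22.96) = 134.9377° be the start→goal bearing.
Normalize: d = |goal − start| / ρ = 32.505718/5.53 = 5.878068, α = (θ_start − ψ) mod 360° = 204.8623° = 3.575522 rad, β = (θ_goal − ψ) mod 360° = 280.9623° = 4.903718 rad.
Common terms: sin α = -0.420439, cos α = -0.907321, sin β = -0.981752, cos β = 0.190163, cos(α−β) = 0.240228, d² = 34.551687. Work in radians in the unit-radius frame; every candidate has L = ρ·(t + p + q).
LSL: p² = 2 + d² − 2cos(α−β) + 2d(sin α − sin β) = 42.670107; p = √p² = 6.532236; φ = atan2(cos β − cos α, d + sin α − sin β) = 0.168811 rad; t = (φ − α) mod 2π = 2.876474 rad, q = (β − φ) mod 2π = 4.734906 rad → L = 5.53·(2.876474 + 6.532236 + 4.734906) = 5.53·14.143617 = 78.214201 m
RSR: p² = 2 + d² − 2cos(α−β) + 2d(sin β − sin α) = 29.472356; p = √p² = 5.428845; φ = atan2(cos α − cos β, d − sin α + sin β) = -0.203561 rad; t = (α − φ) mod 2π = 3.779083 rad, q = (φ − β) mod 2π = 1.175907 rad → L = 5.53·(3.779083 + 5.428845 + 1.175907) = 5.53·10.383835 = 57.422605 m
LSR: p² = d² − 2 + 2cos(α−β) + 2d(sin α + sin β) = 16.547787; p = √p² = 4.067897; φ = atan2(−cos α − cos β, d + sin α + sin β) − atan2(−2, p) = 0.615826 rad; t = (φ − α) mod 2π = 3.323489 rad, q = (φ − β) mod 2π = 1.995294 rad → L = 5.53·(3.323489 + 4.067897 + 1.995294) = 5.53·9.386680 = 51.908339 m
RSL: p² = d² − 2 + 2cos(α−β) − 2d(sin α + sin β) = 49.516500; p = √p² = 7.036796; φ = atan2(cos α + cos β, d − sin α − sin β) − atan2(2, p) = -0.375108 rad; t = (α − φ) mod 2π = 3.950630 rad, q = (β − φ) mod 2π = 5.278826 rad → L = 5.53·(3.950630 + 7.036796 + 5.278826) = 5.53·16.266252 = 89.952374 m
RLR: c = (6 − d² + 2cos(α−β) + 2d(sin α − sin β))/8 = -2.684044, |c| > 1 → infeasible
LRL: c = (6 − d² + 2cos(α−β) − 2d(sin α − sin β))/8 = -4.333763, |c| > 1 → infeasible
Shortest: LSR with L = 51.908339 m ≈ 51.9083 m

51.9083 m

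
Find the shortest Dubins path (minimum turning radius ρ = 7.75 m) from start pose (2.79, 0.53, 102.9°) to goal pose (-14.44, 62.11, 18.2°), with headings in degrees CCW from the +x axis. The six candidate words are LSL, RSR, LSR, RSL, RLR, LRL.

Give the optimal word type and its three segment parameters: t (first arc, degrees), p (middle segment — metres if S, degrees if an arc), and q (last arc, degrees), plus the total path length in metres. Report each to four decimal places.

Let ψ = atan2(Δy, Δx) = atan2(61.58, -17.23) = 105.6315° be the start→goal bearing.
Normalize: d = |goal − start| / ρ = 63.945049/7.75 = 8.250974, α = (θ_start − ψ) mod 360° = 357.2685° = 6.235511 rad, β = (θ_goal − ψ) mod 360° = 272.5685° = 4.757217 rad.
Common terms: sin α = -0.047656, cos α = 0.998864, sin β = -0.998995, cos β = 0.044813, cos(α−β) = 0.092371, d² = 68.078573. Work in radians in the unit-radius frame; every candidate has L = ρ·(t + p + q).
LSL: p² = 2 + d² − 2cos(α−β) + 2d(sin α − sin β) = 85.592778; p = √p² = 9.251637; φ = atan2(cos β − cos α, d + sin α − sin β) = -0.103306 rad; t = (φ − α) mod 2π = 6.227554 rad, q = (β − φ) mod 2π = 4.860523 rad → L = 7.75·(6.227554 + 9.251637 + 4.860523) = 7.75·20.339713 = 157.632778 m
RSR: p² = 2 + d² − 2cos(α−β) + 2d(sin β − sin α) = 54.194886; p = √p² = 7.361718; φ = atan2(cos α − cos β, d − sin α + sin β) = 0.129962 rad; t = (α − φ) mod 2π = 6.105549 rad, q = (φ − β) mod 2π = 1.655930 rad → L = 7.75·(6.105549 + 7.361718 + 1.655930) = 7.75·15.123197 = 117.204775 m
LSR: p² = d² − 2 + 2cos(α−β) + 2d(sin α + sin β) = 48.991520; p = √p² = 6.999394; φ = atan2(−cos α − cos β, d + sin α + sin β) − atan2(−2, p) = 0.134455 rad; t = (φ − α) mod 2π = 0.182130 rad, q = (φ − β) mod 2π = 1.660424 rad → L = 7.75·(0.182130 + 6.999394 + 1.660424) = 7.75·8.841948 = 68.525094 m
RSL: p² = d² − 2 + 2cos(α−β) − 2d(sin α + sin β) = 83.535109; p = √p² = 9.139754; φ = atan2(cos α + cos β, d − sin α − sin β) − atan2(2, p) = -0.103645 rad; t = (α − φ) mod 2π = 0.055970 rad, q = (β − φ) mod 2π = 4.860861 rad → L = 7.75·(0.055970 + 9.139754 + 4.860861) = 7.75·14.056586 = 108.938540 m
RLR: c = (6 − d² + 2cos(α−β) + 2d(sin α − sin β))/8 = -5.774361, |c| > 1 → infeasible
LRL: c = (6 − d² + 2cos(α−β) − 2d(sin α − sin β))/8 = -9.699097, |c| > 1 → infeasible
Shortest: LSR with L = 68.525094 m ≈ 68.5251 m
Convert LSR to answer units (arcs ×180/π): t = 0.182130·180/π = 10.4353°, p = ρ·p = 7.75·6.999394 = 54.2453 m, q = 1.660424·180/π = 95.1353°, L = 68.5251 m.

LSR: t = 10.4353°, p = 54.2453 m, q = 95.1353°, L = 68.5251 m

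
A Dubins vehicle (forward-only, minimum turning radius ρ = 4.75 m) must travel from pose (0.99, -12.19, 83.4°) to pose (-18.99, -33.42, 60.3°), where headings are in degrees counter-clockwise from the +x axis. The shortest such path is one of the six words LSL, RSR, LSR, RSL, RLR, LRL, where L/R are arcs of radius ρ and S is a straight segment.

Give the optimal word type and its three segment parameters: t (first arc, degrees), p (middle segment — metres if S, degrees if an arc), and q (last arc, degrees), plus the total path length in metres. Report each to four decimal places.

Let ψ = atan2(Δy, Δx) = atan2(-21.23, -19.98) = -133.2626° be the start→goal bearing.
Normalize: d = |goal − start| / ρ = 29.153273/4.75 = 6.137531, α = (θ_start − ψ) mod 360° = 216.6626° = 3.781476 rad, β = (θ_goal − ψ) mod 360° = 193.5626° = 3.378305 rad.
Common terms: sin α = -0.597102, cos α = -0.802165, sin β = -0.234508, cos β = -0.972114, cos(α−β) = 0.919821, d² = 37.669288. Work in radians in the unit-radius frame; every candidate has L = ρ·(t + p + q).
LSL: p² = 2 + d² − 2cos(α−β) + 2d(sin α − sin β) = 33.378781; p = √p² = 5.777437; φ = atan2(cos β − cos α, d + sin α − sin β) = -0.029420 rad; t = (φ − α) mod 2π = 2.472289 rad, q = (β − φ) mod 2π = 3.407725 rad → L = 4.75·(2.472289 + 5.777437 + 3.407725) = 4.75·11.657451 = 55.372894 m
RSR: p² = 2 + d² − 2cos(α−β) + 2d(sin β − sin α) = 42.280509; p = √p² = 6.502346; φ = atan2(cos α − cos β, d − sin α + sin β) = 0.026140 rad; t = (α − φ) mod 2π = 3.755336 rad, q = (φ − β) mod 2π = 2.931020 rad → L = 4.75·(3.755336 + 6.502346 + 2.931020) = 4.75·13.188703 = 62.646338 m
LSR: p² = d² − 2 + 2cos(α−β) + 2d(sin α + sin β) = 27.300871; p = √p² = 5.225024; φ = atan2(−cos α − cos β, d + sin α + sin β) − atan2(−2, p) = 0.688275 rad; t = (φ − α) mod 2π = 3.189984 rad, q = (φ − β) mod 2π = 3.593155 rad → L = 4.75·(3.189984 + 5.225024 + 3.593155) = 4.75·12.008163 = 57.038776 m
RSL: p² = d² − 2 + 2cos(α−β) − 2d(sin α + sin β) = 47.716990; p = √p² = 6.907749; φ = atan2(cos α + cos β, d − sin α − sin β) − atan2(2, p) = -0.531119 rad; t = (α − φ) mod 2π = 4.312595 rad, q = (β − φ) mod 2π = 3.909423 rad → L = 4.75·(4.312595 + 6.907749 + 3.909423) = 4.75·15.129767 = 71.866391 m
RLR: c = (6 − d² + 2cos(α−β) + 2d(sin α − sin β))/8 = -4.285064, |c| > 1 → infeasible
LRL: c = (6 − d² + 2cos(α−β) − 2d(sin α − sin β))/8 = -3.172348, |c| > 1 → infeasible
Shortest: LSL with L = 55.372894 m ≈ 55.3729 m
Convert LSL to answer units (arcs ×180/π): t = 2.472289·180/π = 141.6517°, p = ρ·p = 4.75·5.777437 = 27.4428 m, q = 3.407725·180/π = 195.2483°, L = 55.3729 m.

LSL: t = 141.6517°, p = 27.4428 m, q = 195.2483°, L = 55.3729 m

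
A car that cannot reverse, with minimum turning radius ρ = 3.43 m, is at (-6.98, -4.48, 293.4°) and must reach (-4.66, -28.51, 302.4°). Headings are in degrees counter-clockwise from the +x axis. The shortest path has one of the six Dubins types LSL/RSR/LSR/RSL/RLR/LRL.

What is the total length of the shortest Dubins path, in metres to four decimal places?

Let ψ = atan2(Δy, Δx) = atan2(-24.03, 2.32) = -84.4854° be the start→goal bearing.
Normalize: d = |goal − start| / ρ = 24.141734/3.43 = 7.038406, α = (θ_start − ψ) mod 360° = 17.8854° = 0.312159 rad, β = (θ_goal − ψ) mod 360° = 26.8854° = 0.469239 rad.
Common terms: sin α = 0.307114, cos α = 0.951673, sin β = 0.452208, cos β = 0.891913, cos(α−β) = 0.987688, d² = 49.539163. Work in radians in the unit-radius frame; every candidate has L = ρ·(t + p + q).
LSL: p² = 2 + d² − 2cos(α−β) + 2d(sin α − sin β) = 47.521335; p = √p² = 6.893572; φ = atan2(cos β − cos α, d + sin α − sin β) = -0.008669 rad; t = (φ − α) mod 2π = 5.962357 rad, q = (β − φ) mod 2π = 0.477908 rad → L = 3.43·(5.962357 + 6.893572 + 0.477908) = 3.43·13.333837 = 45.735061 m
RSR: p² = 2 + d² − 2cos(α−β) + 2d(sin β − sin α) = 51.606238; p = √p² = 7.183748; φ = atan2(cos α − cos β, d − sin α + sin β) = 0.008319 rad; t = (α − φ) mod 2π = 0.303841 rad, q = (φ − β) mod 2π = 5.822265 rad → L = 3.43·(0.303841 + 7.183748 + 5.822265) = 3.43·13.309854 = 45.652799 m
LSR: p² = d² − 2 + 2cos(α−β) + 2d(sin α + sin β) = 60.203374; p = √p² = 7.759083; φ = atan2(−cos α − cos β, d + sin α + sin β) − atan2(−2, p) = 0.020108 rad; t = (φ − α) mod 2π = 5.991134 rad, q = (φ − β) mod 2π = 5.834054 rad → L = 3.43·(5.991134 + 7.759083 + 5.834054) = 3.43·19.584272 = 67.174053 m
RSL: p² = d² − 2 + 2cos(α−β) − 2d(sin α + sin β) = 38.825706; p = √p² = 6.231028; φ = atan2(cos α + cos β, d − sin α − sin β) − atan2(2, p) = -0.025005 rad; t = (α − φ) mod 2π = 0.337164 rad, q = (β − φ) mod 2π = 0.494244 rad → L = 3.43·(0.337164 + 6.231028 + 0.494244) = 3.43·7.062436 = 24.224154 m
RLR: c = (6 − d² + 2cos(α−β) + 2d(sin α − sin β))/8 = -5.450780, |c| > 1 → infeasible
LRL: c = (6 − d² + 2cos(α−β) − 2d(sin α − sin β))/8 = -4.940167, |c| > 1 → infeasible
Shortest: RSL with L = 24.224154 m ≈ 24.2242 m

24.2242 m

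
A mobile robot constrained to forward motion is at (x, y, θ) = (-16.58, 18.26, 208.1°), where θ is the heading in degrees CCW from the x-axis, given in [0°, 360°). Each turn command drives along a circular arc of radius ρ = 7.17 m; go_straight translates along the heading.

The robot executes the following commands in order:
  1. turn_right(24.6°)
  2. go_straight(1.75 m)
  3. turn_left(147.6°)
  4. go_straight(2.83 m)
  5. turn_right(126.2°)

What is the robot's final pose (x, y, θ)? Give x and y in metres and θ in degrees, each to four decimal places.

set_pose: (x, y, θ) = (-16.5800, 18.2600, 208.1000°), ρ = 7.17
turn_right(24.6°): centre at ρ to the right, rotate −24.6° → (-19.5194, 17.4282, 183.5000°)
go_straight(1.75): x += 1.75·cos θ, y += 1.75·sin θ → (-21.2662, 17.3214, 183.5000°)
turn_left(147.6°): centre at ρ to the left, rotate +147.6° → (-24.2936, 3.8877, 331.1000°)
go_straight(2.83): x += 2.83·cos θ, y += 2.83·sin θ → (-21.8160, 2.5200, 331.1000°)
turn_right(126.2°): centre at ρ to the right, rotate −126.2° → (-22.2623, -10.2606, 204.9000°)

(-22.2623, -10.2606, 204.9000°)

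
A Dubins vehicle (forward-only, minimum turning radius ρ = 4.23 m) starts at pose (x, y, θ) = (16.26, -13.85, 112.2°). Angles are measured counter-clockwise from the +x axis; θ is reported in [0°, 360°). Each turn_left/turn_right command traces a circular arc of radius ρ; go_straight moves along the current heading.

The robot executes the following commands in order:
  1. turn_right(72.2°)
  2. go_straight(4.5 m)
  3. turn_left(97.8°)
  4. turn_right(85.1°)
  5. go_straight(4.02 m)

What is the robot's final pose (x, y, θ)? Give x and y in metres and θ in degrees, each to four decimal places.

(22.9396, 9.1499, 52.7000°)

set_pose: (x, y, θ) = (16.2600, -13.8500, 112.2000°), ρ = 4.23
turn_right(72.2°): centre at ρ to the right, rotate −72.2° → (17.4574, -9.0114, 40.0000°)
go_straight(4.5): x += 4.5·cos θ, y += 4.5·sin θ → (20.9046, -6.1188, 40.0000°)
turn_left(97.8°): centre at ρ to the left, rotate +97.8° → (21.0270, 0.2552, 137.8000°)
turn_right(85.1°): centre at ρ to the right, rotate −85.1° → (20.5036, 5.9521, 52.7000°)
go_straight(4.02): x += 4.02·cos θ, y += 4.02·sin θ → (22.9396, 9.1499, 52.7000°)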